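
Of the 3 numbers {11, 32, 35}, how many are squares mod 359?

2

(11/359) = +1 → QR.
(32/359) = +1 → QR.
(35/359) = -1 → non-residue.
Total quadratic residues among the 3: 2.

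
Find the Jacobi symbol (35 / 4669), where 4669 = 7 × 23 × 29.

Reciprocity: 35 ≡ 3 and 4669 ≡ 1 (mod 4), so (35/4669) = +(4669/35).
Reduce top mod 35: now compute (14/35).
Pull out 2: since 35 ≡ 3 (mod 8), (2/35) = -1.
Reciprocity: 7 ≡ 3 and 35 ≡ 3 (mod 4), so (7/35) = −(35/7).
Reduce top mod 7: now compute (0/7).
Top reduces to 0: gcd > 1, so the symbol is 0.

0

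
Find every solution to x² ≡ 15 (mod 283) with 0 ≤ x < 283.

Since 283 ≡ 3 (mod 4), a square root of 15 is 15^((283+1)/4) = 15^71 mod 283.
Repeated squaring: 15^2≡225, 15^4≡251, 15^8≡175, 15^16≡61, 15^32≡42, 15^64≡66 (mod 283).
15^71 = 15^(64+4+2+1) ≡ 204 (mod 283).
Check: 204² = 41616 ≡ 15 (mod 283). The two roots are 79 and 204.

79, 204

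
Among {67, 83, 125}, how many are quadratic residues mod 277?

(67/277) = +1 → QR.
(83/277) = +1 → QR.
(125/277) = -1 → non-residue.
Total quadratic residues among the 3: 2.

2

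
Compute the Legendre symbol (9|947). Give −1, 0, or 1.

1

Reciprocity: 9 ≡ 1 and 947 ≡ 3 (mod 4), so (9/947) = +(947/9).
Reduce top mod 9: now compute (2/9).
Pull out 2: since 9 ≡ 1 (mod 8), (2/9) = +1.
Reached (1/9) = 1. Collecting the sign flips along the way, the symbol is +1.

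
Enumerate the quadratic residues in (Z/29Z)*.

Square k = 1,…,14 (k and 29−k give the same square):
1²=1, 2²=4, 3²=9, 4²=16, 5²=25, 6²≡7, 7²≡20, 8²≡6, 9²≡23, 10²≡13, 11²≡5, 12²≡28, 13²≡24, 14²≡22 (mod 29).
So the quadratic residues mod 29 are {1, 4, 5, 6, 7, 9, 13, 16, 20, 22, 23, 24, 25, 28}.

1,4,5,6,7,9,13,16,20,22,23,24,25,28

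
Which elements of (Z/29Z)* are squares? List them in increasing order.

1,4,5,6,7,9,13,16,20,22,23,24,25,28

Square k = 1,…,14 (k and 29−k give the same square):
1²=1, 2²=4, 3²=9, 4²=16, 5²=25, 6²≡7, 7²≡20, 8²≡6, 9²≡23, 10²≡13, 11²≡5, 12²≡28, 13²≡24, 14²≡22 (mod 29).
So the quadratic residues mod 29 are {1, 4, 5, 6, 7, 9, 13, 16, 20, 22, 23, 24, 25, 28}.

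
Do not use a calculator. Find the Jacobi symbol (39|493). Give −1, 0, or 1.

1

Reciprocity: 39 ≡ 3 and 493 ≡ 1 (mod 4), so (39/493) = +(493/39).
Reduce top mod 39: now compute (25/39).
Reciprocity: 25 ≡ 1 and 39 ≡ 3 (mod 4), so (25/39) = +(39/25).
Reduce top mod 25: now compute (14/25).
Pull out 2: since 25 ≡ 1 (mod 8), (2/25) = +1.
Reciprocity: 7 ≡ 3 and 25 ≡ 1 (mod 4), so (7/25) = +(25/7).
Reduce top mod 7: now compute (4/7).
Pull out 2^2: since 7 ≡ 7 (mod 8), (2/7) = +1, so (2/7)^2 = +1.
Reached (1/7) = 1. Collecting the sign flips along the way, the symbol is +1.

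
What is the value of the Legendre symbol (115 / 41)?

First reduce: 115 ≡ 33 (mod 41).
Reciprocity: 33 ≡ 1 and 41 ≡ 1 (mod 4), so (33/41) = +(41/33).
Reduce top mod 33: now compute (8/33).
Pull out 2^3: since 33 ≡ 1 (mod 8), (2/33) = +1, so (2/33)^3 = +1.
Reached (1/33) = 1. Collecting the sign flips along the way, the symbol is +1.

1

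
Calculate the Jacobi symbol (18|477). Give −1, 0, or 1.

0

Pull out 2: since 477 ≡ 5 (mod 8), (2/477) = -1.
Reciprocity: 9 ≡ 1 and 477 ≡ 1 (mod 4), so (9/477) = +(477/9).
Reduce top mod 9: now compute (0/9).
Top reduces to 0: gcd > 1, so the symbol is 0.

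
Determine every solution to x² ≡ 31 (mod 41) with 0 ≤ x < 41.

20, 21

41 ≡ 1 (mod 4), so we find a root by search.
Trying successive values, 20² = 400 ≡ 31 (mod 41). The other root is 41 − 20 = 21.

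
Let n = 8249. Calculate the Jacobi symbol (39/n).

Reciprocity: 39 ≡ 3 and 8249 ≡ 1 (mod 4), so (39/8249) = +(8249/39).
Reduce top mod 39: now compute (20/39).
Pull out 2^2: since 39 ≡ 7 (mod 8), (2/39) = +1, so (2/39)^2 = +1.
Reciprocity: 5 ≡ 1 and 39 ≡ 3 (mod 4), so (5/39) = +(39/5).
Reduce top mod 5: now compute (4/5).
Pull out 2^2: since 5 ≡ 5 (mod 8), (2/5) = -1, so (2/5)^2 = +1.
Reached (1/5) = 1. Collecting the sign flips along the way, the symbol is +1.

1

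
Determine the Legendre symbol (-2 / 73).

Euler's criterion: (-2/73) ≡ 71^36 (mod 73).
71^2 ≡ 4 (mod 73)
71^4 ≡ 16 (mod 73)
71^8 ≡ 37 (mod 73)
71^16 ≡ 55 (mod 73)
71^32 ≡ 32 (mod 73)
71^36 = 71^(32+4) ≡ 1 (mod 73).
Result is 1, so (-2/73) = 1.

1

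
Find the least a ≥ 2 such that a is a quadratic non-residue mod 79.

3

(2/79) = +1, so 2 is a residue.
(3/79) = −1, so 3 is the smallest positive non-residue mod 79.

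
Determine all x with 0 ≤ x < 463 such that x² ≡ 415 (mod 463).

172, 291

Since 463 ≡ 3 (mod 4), a square root of 415 is 415^((463+1)/4) = 415^116 mod 463.
Repeated squaring: 415^2≡452, 415^4≡121, 415^8≡288, 415^16≡67, 415^32≡322, 415^64≡435 (mod 463).
415^116 = 415^(64+32+16+4) ≡ 172 (mod 463).
Check: 172² = 29584 ≡ 415 (mod 463). The two roots are 172 and 291.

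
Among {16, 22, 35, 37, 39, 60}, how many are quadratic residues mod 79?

(16/79) = +1 → QR.
(22/79) = +1 → QR.
(35/79) = -1 → non-residue.
(37/79) = -1 → non-residue.
(39/79) = -1 → non-residue.
(60/79) = -1 → non-residue.
Total quadratic residues among the 6: 2.

2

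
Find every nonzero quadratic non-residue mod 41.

Square k = 1,…,20 (k and 41−k give the same square):
1²=1, 2²=4, 3²=9, 4²=16, 5²=25, 6²=36, 7²≡8, 8²≡23, 9²≡40, 10²≡18, 11²≡39, 12²≡21, 13²≡5, 14²≡32, 15²≡20, 16²≡10, 17²≡2, 18²≡37, 19²≡33, 20²≡31 (mod 41).
The residues are {1, 2, 4, 5, 8, 9, 10, 16, 18, 20, 21, 23, 25, 31, 32, 33, 36, 37, 39, 40}; the non-residues are the remaining 20 nonzero classes.

3,6,7,11,12,13,14,15,17,19,22,24,26,27,28,29,30,34,35,38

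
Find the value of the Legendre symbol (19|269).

Reciprocity: 19 ≡ 3 and 269 ≡ 1 (mod 4), so (19/269) = +(269/19).
Reduce top mod 19: now compute (3/19).
Reciprocity: 3 ≡ 3 and 19 ≡ 3 (mod 4), so (3/19) = −(19/3).
Reduce top mod 3: now compute (1/3).
Reached (1/3) = 1. Collecting the sign flips along the way, the symbol is -1.

-1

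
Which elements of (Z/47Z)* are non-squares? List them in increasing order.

5,10,11,13,15,19,20,22,23,26,29,30,31,33,35,38,39,40,41,43,44,45,46

Square k = 1,…,23 (k and 47−k give the same square):
1²=1, 2²=4, 3²=9, 4²=16, 5²=25, 6²=36, 7²≡2, 8²≡17, 9²≡34, 10²≡6, 11²≡27, 12²≡3, 13²≡28, 14²≡8, 15²≡37, 16²≡21, 17²≡7, 18²≡42, 19²≡32, 20²≡24, 21²≡18, 22²≡14, 23²≡12 (mod 47).
The residues are {1, 2, 3, 4, 6, 7, 8, 9, 12, 14, 16, 17, 18, 21, 24, 25, 27, 28, 32, 34, 36, 37, 42}; the non-residues are the remaining 23 nonzero classes.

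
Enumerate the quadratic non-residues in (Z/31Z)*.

3, 6, 11, 12, 13, 15, 17, 21, 22, 23, 24, 26, 27, 29, 30

Square k = 1,…,15 (k and 31−k give the same square):
1²=1, 2²=4, 3²=9, 4²=16, 5²=25, 6²≡5, 7²≡18, 8²≡2, 9²≡19, 10²≡7, 11²≡28, 12²≡20, 13²≡14, 14²≡10, 15²≡8 (mod 31).
The residues are {1, 2, 4, 5, 7, 8, 9, 10, 14, 16, 18, 19, 20, 25, 28}; the non-residues are the remaining 15 nonzero classes.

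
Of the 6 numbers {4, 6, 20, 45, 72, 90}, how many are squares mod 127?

2

(4/127) = +1 → QR.
(6/127) = -1 → non-residue.
(20/127) = -1 → non-residue.
(45/127) = -1 → non-residue.
(72/127) = +1 → QR.
(90/127) = -1 → non-residue.
Total quadratic residues among the 6: 2.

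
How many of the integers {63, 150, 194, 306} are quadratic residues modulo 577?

2

(63/577) = -1 → non-residue.
(150/577) = +1 → QR.
(194/577) = -1 → non-residue.
(306/577) = +1 → QR.
Total quadratic residues among the 4: 2.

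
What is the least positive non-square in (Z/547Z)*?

(2/547) = −1, so 2 is the smallest positive non-residue mod 547.

2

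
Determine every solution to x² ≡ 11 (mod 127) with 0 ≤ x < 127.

Since 127 ≡ 3 (mod 4), a square root of 11 is 11^((127+1)/4) = 11^32 mod 127.
Repeated squaring: 11^2≡121, 11^4≡36, 11^8≡26, 11^16≡41, 11^32≡30 (mod 127).
11^32 = 11^(32) ≡ 30 (mod 127).
Check: 30² = 900 ≡ 11 (mod 127). The two roots are 30 and 97.

30, 97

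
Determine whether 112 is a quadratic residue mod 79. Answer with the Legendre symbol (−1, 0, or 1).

-1

First reduce: 112 ≡ 33 (mod 79).
Reciprocity: 33 ≡ 1 and 79 ≡ 3 (mod 4), so (33/79) = +(79/33).
Reduce top mod 33: now compute (13/33).
Reciprocity: 13 ≡ 1 and 33 ≡ 1 (mod 4), so (13/33) = +(33/13).
Reduce top mod 13: now compute (7/13).
Reciprocity: 7 ≡ 3 and 13 ≡ 1 (mod 4), so (7/13) = +(13/7).
Reduce top mod 7: now compute (6/7).
Pull out 2: since 7 ≡ 7 (mod 8), (2/7) = +1.
Reciprocity: 3 ≡ 3 and 7 ≡ 3 (mod 4), so (3/7) = −(7/3).
Reduce top mod 3: now compute (1/3).
Reached (1/3) = 1. Collecting the sign flips along the way, the symbol is -1.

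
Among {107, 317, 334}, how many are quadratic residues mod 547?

(107/547) = -1 → non-residue.
(317/547) = +1 → QR.
(334/547) = -1 → non-residue.
Total quadratic residues among the 3: 1.

1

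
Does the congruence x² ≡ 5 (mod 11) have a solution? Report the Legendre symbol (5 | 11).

1

Reciprocity: 5 ≡ 1 and 11 ≡ 3 (mod 4), so (5/11) = +(11/5).
Reduce top mod 5: now compute (1/5).
Reached (1/5) = 1. Collecting the sign flips along the way, the symbol is +1.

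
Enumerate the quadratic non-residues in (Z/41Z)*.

3 6 7 11 12 13 14 15 17 19 22 24 26 27 28 29 30 34 35 38

Square k = 1,…,20 (k and 41−k give the same square):
1²=1, 2²=4, 3²=9, 4²=16, 5²=25, 6²=36, 7²≡8, 8²≡23, 9²≡40, 10²≡18, 11²≡39, 12²≡21, 13²≡5, 14²≡32, 15²≡20, 16²≡10, 17²≡2, 18²≡37, 19²≡33, 20²≡31 (mod 41).
The residues are {1, 2, 4, 5, 8, 9, 10, 16, 18, 20, 21, 23, 25, 31, 32, 33, 36, 37, 39, 40}; the non-residues are the remaining 20 nonzero classes.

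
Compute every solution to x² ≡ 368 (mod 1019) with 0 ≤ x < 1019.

Since 1019 ≡ 3 (mod 4), a square root of 368 is 368^((1019+1)/4) = 368^255 mod 1019.
Repeated squaring: 368^2≡916, 368^4≡419, 368^8≡293, 368^16≡253, 368^32≡831, 368^64≡698, 368^128≡122 (mod 1019).
368^255 = 368^(128+64+32+16+8+4+2+1) ≡ 849 (mod 1019).
Check: 849² = 720801 ≡ 368 (mod 1019). The two roots are 170 and 849.

170, 849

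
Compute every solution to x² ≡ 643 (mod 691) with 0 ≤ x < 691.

45, 646

Since 691 ≡ 3 (mod 4), a square root of 643 is 643^((691+1)/4) = 643^173 mod 691.
Repeated squaring: 643^2≡231, 643^4≡154, 643^8≡222, 643^16≡223, 643^32≡668, 643^64≡529, 643^128≡677 (mod 691).
643^173 = 643^(128+32+8+4+1) ≡ 45 (mod 691).
Check: 45² = 2025 ≡ 643 (mod 691). The two roots are 45 and 646.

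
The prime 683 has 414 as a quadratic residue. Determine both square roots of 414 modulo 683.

Since 683 ≡ 3 (mod 4), a square root of 414 is 414^((683+1)/4) = 414^171 mod 683.
Repeated squaring: 414^2≡646, 414^4≡3, 414^8≡9, 414^16≡81, 414^32≡414, 414^64≡646, 414^128≡3 (mod 683).
414^171 = 414^(128+32+8+2+1) ≡ 81 (mod 683).
Check: 81² = 6561 ≡ 414 (mod 683). The two roots are 81 and 602.

81, 602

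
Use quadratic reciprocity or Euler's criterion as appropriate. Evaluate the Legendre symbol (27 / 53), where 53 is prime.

Euler's criterion: (27/53) ≡ 27^26 (mod 53).
27^2 ≡ 40 (mod 53)
27^4 ≡ 10 (mod 53)
27^8 ≡ 47 (mod 53)
27^16 ≡ 36 (mod 53)
27^26 = 27^(16+8+2) ≡ 52 (mod 53).
Result is 52 ≡ −1, so (27/53) = −1.

-1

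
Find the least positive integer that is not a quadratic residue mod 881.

(2/881) = +1, so 2 is a residue.
(3/881) = −1, so 3 is the smallest positive non-residue mod 881.

3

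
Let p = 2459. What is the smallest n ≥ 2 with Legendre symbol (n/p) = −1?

(2/2459) = −1, so 2 is the smallest positive non-residue mod 2459.

2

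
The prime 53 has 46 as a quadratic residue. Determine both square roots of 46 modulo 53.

53 ≡ 1 (mod 4), so we find a root by search.
Trying successive values, 24² = 576 ≡ 46 (mod 53). The other root is 53 − 24 = 29.

24, 29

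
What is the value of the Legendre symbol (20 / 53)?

-1

Pull out 2^2: since 53 ≡ 5 (mod 8), (2/53) = -1, so (2/53)^2 = +1.
Reciprocity: 5 ≡ 1 and 53 ≡ 1 (mod 4), so (5/53) = +(53/5).
Reduce top mod 5: now compute (3/5).
Reciprocity: 3 ≡ 3 and 5 ≡ 1 (mod 4), so (3/5) = +(5/3).
Reduce top mod 3: now compute (2/3).
Pull out 2: since 3 ≡ 3 (mod 8), (2/3) = -1.
Reached (1/3) = 1. Collecting the sign flips along the way, the symbol is -1.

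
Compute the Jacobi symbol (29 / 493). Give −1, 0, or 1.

Reciprocity: 29 ≡ 1 and 493 ≡ 1 (mod 4), so (29/493) = +(493/29).
Reduce top mod 29: now compute (0/29).
Top reduces to 0: gcd > 1, so the symbol is 0.

0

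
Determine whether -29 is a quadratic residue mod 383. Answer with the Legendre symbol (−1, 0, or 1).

First reduce: -29 ≡ 354 (mod 383).
Pull out 2: since 383 ≡ 7 (mod 8), (2/383) = +1.
Reciprocity: 177 ≡ 1 and 383 ≡ 3 (mod 4), so (177/383) = +(383/177).
Reduce top mod 177: now compute (29/177).
Reciprocity: 29 ≡ 1 and 177 ≡ 1 (mod 4), so (29/177) = +(177/29).
Reduce top mod 29: now compute (3/29).
Reciprocity: 3 ≡ 3 and 29 ≡ 1 (mod 4), so (3/29) = +(29/3).
Reduce top mod 3: now compute (2/3).
Pull out 2: since 3 ≡ 3 (mod 8), (2/3) = -1.
Reached (1/3) = 1. Collecting the sign flips along the way, the symbol is -1.

-1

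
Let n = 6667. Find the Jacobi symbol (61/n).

-1

Reciprocity: 61 ≡ 1 and 6667 ≡ 3 (mod 4), so (61/6667) = +(6667/61).
Reduce top mod 61: now compute (18/61).
Pull out 2: since 61 ≡ 5 (mod 8), (2/61) = -1.
Reciprocity: 9 ≡ 1 and 61 ≡ 1 (mod 4), so (9/61) = +(61/9).
Reduce top mod 9: now compute (7/9).
Reciprocity: 7 ≡ 3 and 9 ≡ 1 (mod 4), so (7/9) = +(9/7).
Reduce top mod 7: now compute (2/7).
Pull out 2: since 7 ≡ 7 (mod 8), (2/7) = +1.
Reached (1/7) = 1. Collecting the sign flips along the way, the symbol is -1.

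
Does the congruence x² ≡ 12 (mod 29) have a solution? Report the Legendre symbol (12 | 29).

-1

Pull out 2^2: since 29 ≡ 5 (mod 8), (2/29) = -1, so (2/29)^2 = +1.
Reciprocity: 3 ≡ 3 and 29 ≡ 1 (mod 4), so (3/29) = +(29/3).
Reduce top mod 3: now compute (2/3).
Pull out 2: since 3 ≡ 3 (mod 8), (2/3) = -1.
Reached (1/3) = 1. Collecting the sign flips along the way, the symbol is -1.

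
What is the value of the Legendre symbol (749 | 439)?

First reduce: 749 ≡ 310 (mod 439).
Pull out 2: since 439 ≡ 7 (mod 8), (2/439) = +1.
Reciprocity: 155 ≡ 3 and 439 ≡ 3 (mod 4), so (155/439) = −(439/155).
Reduce top mod 155: now compute (129/155).
Reciprocity: 129 ≡ 1 and 155 ≡ 3 (mod 4), so (129/155) = +(155/129).
Reduce top mod 129: now compute (26/129).
Pull out 2: since 129 ≡ 1 (mod 8), (2/129) = +1.
Reciprocity: 13 ≡ 1 and 129 ≡ 1 (mod 4), so (13/129) = +(129/13).
Reduce top mod 13: now compute (12/13).
Pull out 2^2: since 13 ≡ 5 (mod 8), (2/13) = -1, so (2/13)^2 = +1.
Reciprocity: 3 ≡ 3 and 13 ≡ 1 (mod 4), so (3/13) = +(13/3).
Reduce top mod 3: now compute (1/3).
Reached (1/3) = 1. Collecting the sign flips along the way, the symbol is -1.

-1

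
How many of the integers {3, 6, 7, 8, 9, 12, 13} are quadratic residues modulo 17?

(3/17) = -1 → non-residue.
(6/17) = -1 → non-residue.
(7/17) = -1 → non-residue.
(8/17) = +1 → QR.
(9/17) = +1 → QR.
(12/17) = -1 → non-residue.
(13/17) = +1 → QR.
Total quadratic residues among the 7: 3.

3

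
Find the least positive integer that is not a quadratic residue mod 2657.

(2/2657) = +1, so 2 is a residue.
(3/2657) = −1, so 3 is the smallest positive non-residue mod 2657.

3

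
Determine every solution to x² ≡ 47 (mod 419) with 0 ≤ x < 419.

139, 280

Since 419 ≡ 3 (mod 4), a square root of 47 is 47^((419+1)/4) = 47^105 mod 419.
Repeated squaring: 47^2≡114, 47^4≡7, 47^8≡49, 47^16≡306, 47^32≡199, 47^64≡215 (mod 419).
47^105 = 47^(64+32+8+1) ≡ 139 (mod 419).
Check: 139² = 19321 ≡ 47 (mod 419). The two roots are 139 and 280.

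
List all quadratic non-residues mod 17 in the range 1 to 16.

Square k = 1,…,8 (k and 17−k give the same square):
1²=1, 2²=4, 3²=9, 4²=16, 5²≡8, 6²≡2, 7²≡15, 8²≡13 (mod 17).
The residues are {1, 2, 4, 8, 9, 13, 15, 16}; the non-residues are the remaining 8 nonzero classes.

3 5 6 7 10 11 12 14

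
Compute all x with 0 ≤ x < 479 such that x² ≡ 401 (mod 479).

165, 314

Since 479 ≡ 3 (mod 4), a square root of 401 is 401^((479+1)/4) = 401^120 mod 479.
Repeated squaring: 401^2≡336, 401^4≡331, 401^8≡349, 401^16≡135, 401^32≡23, 401^64≡50 (mod 479).
401^120 = 401^(64+32+16+8) ≡ 165 (mod 479).
Check: 165² = 27225 ≡ 401 (mod 479). The two roots are 165 and 314.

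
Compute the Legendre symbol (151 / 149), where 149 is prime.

Euler's criterion: (151/149) ≡ 2^74 (mod 149).
2^2 ≡ 4 (mod 149)
2^4 ≡ 16 (mod 149)
2^8 ≡ 107 (mod 149)
2^16 ≡ 125 (mod 149)
2^32 ≡ 129 (mod 149)
2^64 ≡ 102 (mod 149)
2^74 = 2^(64+8+2) ≡ 148 (mod 149).
Result is 148 ≡ −1, so (151/149) = −1.

-1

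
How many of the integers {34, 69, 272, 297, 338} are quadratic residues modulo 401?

2

(34/401) = -1 → non-residue.
(69/401) = +1 → QR.
(272/401) = -1 → non-residue.
(297/401) = -1 → non-residue.
(338/401) = +1 → QR.
Total quadratic residues among the 5: 2.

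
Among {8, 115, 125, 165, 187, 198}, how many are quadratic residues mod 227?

(8/227) = -1 → non-residue.
(115/227) = -1 → non-residue.
(125/227) = -1 → non-residue.
(165/227) = -1 → non-residue.
(187/227) = -1 → non-residue.
(198/227) = -1 → non-residue.
Total quadratic residues among the 6: 0.

0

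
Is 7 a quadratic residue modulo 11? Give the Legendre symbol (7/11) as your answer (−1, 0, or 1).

-1

Reciprocity: 7 ≡ 3 and 11 ≡ 3 (mod 4), so (7/11) = −(11/7).
Reduce top mod 7: now compute (4/7).
Pull out 2^2: since 7 ≡ 7 (mod 8), (2/7) = +1, so (2/7)^2 = +1.
Reached (1/7) = 1. Collecting the sign flips along the way, the symbol is -1.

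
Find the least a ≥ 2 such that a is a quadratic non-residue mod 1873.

(2/1873) = +1, so 2 is a residue.
(3/1873) = +1, so 3 is a residue.
(4/1873) = +1, so 4 is a residue.
(5/1873) = −1, so 5 is the smallest positive non-residue mod 1873.

5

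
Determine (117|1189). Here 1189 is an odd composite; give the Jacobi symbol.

-1

Reciprocity: 117 ≡ 1 and 1189 ≡ 1 (mod 4), so (117/1189) = +(1189/117).
Reduce top mod 117: now compute (19/117).
Reciprocity: 19 ≡ 3 and 117 ≡ 1 (mod 4), so (19/117) = +(117/19).
Reduce top mod 19: now compute (3/19).
Reciprocity: 3 ≡ 3 and 19 ≡ 3 (mod 4), so (3/19) = −(19/3).
Reduce top mod 3: now compute (1/3).
Reached (1/3) = 1. Collecting the sign flips along the way, the symbol is -1.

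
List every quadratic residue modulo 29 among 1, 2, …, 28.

1 4 5 6 7 9 13 16 20 22 23 24 25 28

Square k = 1,…,14 (k and 29−k give the same square):
1²=1, 2²=4, 3²=9, 4²=16, 5²=25, 6²≡7, 7²≡20, 8²≡6, 9²≡23, 10²≡13, 11²≡5, 12²≡28, 13²≡24, 14²≡22 (mod 29).
So the quadratic residues mod 29 are {1, 4, 5, 6, 7, 9, 13, 16, 20, 22, 23, 24, 25, 28}.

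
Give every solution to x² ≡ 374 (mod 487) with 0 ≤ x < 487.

53, 434

Since 487 ≡ 3 (mod 4), a square root of 374 is 374^((487+1)/4) = 374^122 mod 487.
Repeated squaring: 374^2≡107, 374^4≡248, 374^8≡142, 374^16≡197, 374^32≡336, 374^64≡399 (mod 487).
374^122 = 374^(64+32+16+8+2) ≡ 53 (mod 487).
Check: 53² = 2809 ≡ 374 (mod 487). The two roots are 53 and 434.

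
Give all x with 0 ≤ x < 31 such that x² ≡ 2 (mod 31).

8, 23

Since 31 ≡ 3 (mod 4), a square root of 2 is 2^((31+1)/4) = 2^8 mod 31.
Repeated squaring: 2^2≡4, 2^4≡16, 2^8≡8 (mod 31).
2^8 = 2^(8) ≡ 8 (mod 31).
Check: 8² = 64 ≡ 2 (mod 31). The two roots are 8 and 23.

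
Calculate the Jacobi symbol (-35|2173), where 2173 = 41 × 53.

First reduce: -35 ≡ 2138 (mod 2173).
Pull out 2: since 2173 ≡ 5 (mod 8), (2/2173) = -1.
Reciprocity: 1069 ≡ 1 and 2173 ≡ 1 (mod 4), so (1069/2173) = +(2173/1069).
Reduce top mod 1069: now compute (35/1069).
Reciprocity: 35 ≡ 3 and 1069 ≡ 1 (mod 4), so (35/1069) = +(1069/35).
Reduce top mod 35: now compute (19/35).
Reciprocity: 19 ≡ 3 and 35 ≡ 3 (mod 4), so (19/35) = −(35/19).
Reduce top mod 19: now compute (16/19).
Pull out 2^4: since 19 ≡ 3 (mod 8), (2/19) = -1, so (2/19)^4 = +1.
Reached (1/19) = 1. Collecting the sign flips along the way, the symbol is +1.

1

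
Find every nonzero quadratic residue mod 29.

Square k = 1,…,14 (k and 29−k give the same square):
1²=1, 2²=4, 3²=9, 4²=16, 5²=25, 6²≡7, 7²≡20, 8²≡6, 9²≡23, 10²≡13, 11²≡5, 12²≡28, 13²≡24, 14²≡22 (mod 29).
So the quadratic residues mod 29 are {1, 4, 5, 6, 7, 9, 13, 16, 20, 22, 23, 24, 25, 28}.

1 4 5 6 7 9 13 16 20 22 23 24 25 28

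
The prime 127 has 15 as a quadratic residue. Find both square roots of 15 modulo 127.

Since 127 ≡ 3 (mod 4), a square root of 15 is 15^((127+1)/4) = 15^32 mod 127.
Repeated squaring: 15^2≡98, 15^4≡79, 15^8≡18, 15^16≡70, 15^32≡74 (mod 127).
15^32 = 15^(32) ≡ 74 (mod 127).
Check: 74² = 5476 ≡ 15 (mod 127). The two roots are 53 and 74.

53, 74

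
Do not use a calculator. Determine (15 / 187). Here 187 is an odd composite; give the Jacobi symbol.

Reciprocity: 15 ≡ 3 and 187 ≡ 3 (mod 4), so (15/187) = −(187/15).
Reduce top mod 15: now compute (7/15).
Reciprocity: 7 ≡ 3 and 15 ≡ 3 (mod 4), so (7/15) = −(15/7).
Reduce top mod 7: now compute (1/7).
Reached (1/7) = 1. Collecting the sign flips along the way, the symbol is +1.

1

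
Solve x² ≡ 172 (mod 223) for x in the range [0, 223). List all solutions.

29, 194

Since 223 ≡ 3 (mod 4), a square root of 172 is 172^((223+1)/4) = 172^56 mod 223.
Repeated squaring: 172^2≡148, 172^4≡50, 172^8≡47, 172^16≡202, 172^32≡218 (mod 223).
172^56 = 172^(32+16+8) ≡ 29 (mod 223).
Check: 29² = 841 ≡ 172 (mod 223). The two roots are 29 and 194.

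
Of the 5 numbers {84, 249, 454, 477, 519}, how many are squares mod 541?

3

(84/541) = +1 → QR.
(249/541) = -1 → non-residue.
(454/541) = -1 → non-residue.
(477/541) = +1 → QR.
(519/541) = +1 → QR.
Total quadratic residues among the 5: 3.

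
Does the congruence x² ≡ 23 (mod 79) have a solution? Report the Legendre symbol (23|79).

Reciprocity: 23 ≡ 3 and 79 ≡ 3 (mod 4), so (23/79) = −(79/23).
Reduce top mod 23: now compute (10/23).
Pull out 2: since 23 ≡ 7 (mod 8), (2/23) = +1.
Reciprocity: 5 ≡ 1 and 23 ≡ 3 (mod 4), so (5/23) = +(23/5).
Reduce top mod 5: now compute (3/5).
Reciprocity: 3 ≡ 3 and 5 ≡ 1 (mod 4), so (3/5) = +(5/3).
Reduce top mod 3: now compute (2/3).
Pull out 2: since 3 ≡ 3 (mod 8), (2/3) = -1.
Reached (1/3) = 1. Collecting the sign flips along the way, the symbol is +1.

1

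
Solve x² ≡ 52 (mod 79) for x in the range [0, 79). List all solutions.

17, 62

Since 79 ≡ 3 (mod 4), a square root of 52 is 52^((79+1)/4) = 52^20 mod 79.
Repeated squaring: 52^2≡18, 52^4≡8, 52^8≡64, 52^16≡67 (mod 79).
52^20 = 52^(16+4) ≡ 62 (mod 79).
Check: 62² = 3844 ≡ 52 (mod 79). The two roots are 17 and 62.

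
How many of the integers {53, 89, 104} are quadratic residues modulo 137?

0

(53/137) = -1 → non-residue.
(89/137) = -1 → non-residue.
(104/137) = -1 → non-residue.
Total quadratic residues among the 3: 0.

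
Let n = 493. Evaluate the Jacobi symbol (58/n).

Pull out 2: since 493 ≡ 5 (mod 8), (2/493) = -1.
Reciprocity: 29 ≡ 1 and 493 ≡ 1 (mod 4), so (29/493) = +(493/29).
Reduce top mod 29: now compute (0/29).
Top reduces to 0: gcd > 1, so the symbol is 0.

0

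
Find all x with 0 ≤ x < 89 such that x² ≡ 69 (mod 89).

43, 46

89 ≡ 1 (mod 4), so we find a root by search.
Trying successive values, 43² = 1849 ≡ 69 (mod 89). The other root is 89 − 43 = 46.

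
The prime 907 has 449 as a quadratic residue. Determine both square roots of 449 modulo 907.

194, 713

Since 907 ≡ 3 (mod 4), a square root of 449 is 449^((907+1)/4) = 449^227 mod 907.
Repeated squaring: 449^2≡247, 449^4≡240, 449^8≡459, 449^16≡257, 449^32≡745, 449^64≡848, 449^128≡760 (mod 907).
449^227 = 449^(128+64+32+2+1) ≡ 194 (mod 907).
Check: 194² = 37636 ≡ 449 (mod 907). The two roots are 194 and 713.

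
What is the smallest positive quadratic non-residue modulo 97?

5

(2/97) = +1, so 2 is a residue.
(3/97) = +1, so 3 is a residue.
(4/97) = +1, so 4 is a residue.
(5/97) = −1, so 5 is the smallest positive non-residue mod 97.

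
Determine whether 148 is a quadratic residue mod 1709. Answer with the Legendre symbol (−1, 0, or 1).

1

Pull out 2^2: since 1709 ≡ 5 (mod 8), (2/1709) = -1, so (2/1709)^2 = +1.
Reciprocity: 37 ≡ 1 and 1709 ≡ 1 (mod 4), so (37/1709) = +(1709/37).
Reduce top mod 37: now compute (7/37).
Reciprocity: 7 ≡ 3 and 37 ≡ 1 (mod 4), so (7/37) = +(37/7).
Reduce top mod 7: now compute (2/7).
Pull out 2: since 7 ≡ 7 (mod 8), (2/7) = +1.
Reached (1/7) = 1. Collecting the sign flips along the way, the symbol is +1.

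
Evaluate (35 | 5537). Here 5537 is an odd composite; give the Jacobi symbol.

0

Reciprocity: 35 ≡ 3 and 5537 ≡ 1 (mod 4), so (35/5537) = +(5537/35).
Reduce top mod 35: now compute (7/35).
Reciprocity: 7 ≡ 3 and 35 ≡ 3 (mod 4), so (7/35) = −(35/7).
Reduce top mod 7: now compute (0/7).
Top reduces to 0: gcd > 1, so the symbol is 0.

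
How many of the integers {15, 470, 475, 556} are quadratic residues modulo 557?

(15/557) = +1 → QR.
(470/557) = -1 → non-residue.
(475/557) = +1 → QR.
(556/557) = +1 → QR.
Total quadratic residues among the 4: 3.

3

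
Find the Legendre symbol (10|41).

Euler's criterion: (10/41) ≡ 10^20 (mod 41).
10^2 ≡ 18 (mod 41)
10^4 ≡ 37 (mod 41)
10^8 ≡ 16 (mod 41)
10^16 ≡ 10 (mod 41)
10^20 = 10^(16+4) ≡ 1 (mod 41).
Result is 1, so (10/41) = 1.

1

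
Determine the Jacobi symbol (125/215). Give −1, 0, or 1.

0

Reciprocity: 125 ≡ 1 and 215 ≡ 3 (mod 4), so (125/215) = +(215/125).
Reduce top mod 125: now compute (90/125).
Pull out 2: since 125 ≡ 5 (mod 8), (2/125) = -1.
Reciprocity: 45 ≡ 1 and 125 ≡ 1 (mod 4), so (45/125) = +(125/45).
Reduce top mod 45: now compute (35/45).
Reciprocity: 35 ≡ 3 and 45 ≡ 1 (mod 4), so (35/45) = +(45/35).
Reduce top mod 35: now compute (10/35).
Pull out 2: since 35 ≡ 3 (mod 8), (2/35) = -1.
Reciprocity: 5 ≡ 1 and 35 ≡ 3 (mod 4), so (5/35) = +(35/5).
Reduce top mod 5: now compute (0/5).
Top reduces to 0: gcd > 1, so the symbol is 0.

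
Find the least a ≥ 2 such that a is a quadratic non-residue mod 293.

(2/293) = −1, so 2 is the smallest positive non-residue mod 293.

2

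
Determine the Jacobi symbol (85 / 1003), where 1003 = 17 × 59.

Reciprocity: 85 ≡ 1 and 1003 ≡ 3 (mod 4), so (85/1003) = +(1003/85).
Reduce top mod 85: now compute (68/85).
Pull out 2^2: since 85 ≡ 5 (mod 8), (2/85) = -1, so (2/85)^2 = +1.
Reciprocity: 17 ≡ 1 and 85 ≡ 1 (mod 4), so (17/85) = +(85/17).
Reduce top mod 17: now compute (0/17).
Top reduces to 0: gcd > 1, so the symbol is 0.

0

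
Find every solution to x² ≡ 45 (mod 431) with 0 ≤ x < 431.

112, 319

Since 431 ≡ 3 (mod 4), a square root of 45 is 45^((431+1)/4) = 45^108 mod 431.
Repeated squaring: 45^2≡301, 45^4≡91, 45^8≡92, 45^16≡275, 45^32≡200, 45^64≡348 (mod 431).
45^108 = 45^(64+32+8+4) ≡ 319 (mod 431).
Check: 319² = 101761 ≡ 45 (mod 431). The two roots are 112 and 319.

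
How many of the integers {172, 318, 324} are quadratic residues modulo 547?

(172/547) = -1 → non-residue.
(318/547) = +1 → QR.
(324/547) = +1 → QR.
Total quadratic residues among the 3: 2.

2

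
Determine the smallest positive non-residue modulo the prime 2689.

13

(2/2689) = +1, so 2 is a residue.
(3/2689) = +1, so 3 is a residue.
(4/2689) = +1, so 4 is a residue.
(5/2689) = +1, so 5 is a residue.
(6/2689) = +1, so 6 is a residue.
(7/2689) = +1, so 7 is a residue.
(8/2689) = +1, so 8 is a residue.
(9/2689) = +1, so 9 is a residue.
(10/2689) = +1, so 10 is a residue.
(11/2689) = +1, so 11 is a residue.
(12/2689) = +1, so 12 is a residue.
(13/2689) = −1, so 13 is the smallest positive non-residue mod 2689.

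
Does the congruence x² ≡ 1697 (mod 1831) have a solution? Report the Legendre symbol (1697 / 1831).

Reciprocity: 1697 ≡ 1 and 1831 ≡ 3 (mod 4), so (1697/1831) = +(1831/1697).
Reduce top mod 1697: now compute (134/1697).
Pull out 2: since 1697 ≡ 1 (mod 8), (2/1697) = +1.
Reciprocity: 67 ≡ 3 and 1697 ≡ 1 (mod 4), so (67/1697) = +(1697/67).
Reduce top mod 67: now compute (22/67).
Pull out 2: since 67 ≡ 3 (mod 8), (2/67) = -1.
Reciprocity: 11 ≡ 3 and 67 ≡ 3 (mod 4), so (11/67) = −(67/11).
Reduce top mod 11: now compute (1/11).
Reached (1/11) = 1. Collecting the sign flips along the way, the symbol is +1.

1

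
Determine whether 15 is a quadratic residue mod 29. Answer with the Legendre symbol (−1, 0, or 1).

-1

Reciprocity: 15 ≡ 3 and 29 ≡ 1 (mod 4), so (15/29) = +(29/15).
Reduce top mod 15: now compute (14/15).
Pull out 2: since 15 ≡ 7 (mod 8), (2/15) = +1.
Reciprocity: 7 ≡ 3 and 15 ≡ 3 (mod 4), so (7/15) = −(15/7).
Reduce top mod 7: now compute (1/7).
Reached (1/7) = 1. Collecting the sign flips along the way, the symbol is -1.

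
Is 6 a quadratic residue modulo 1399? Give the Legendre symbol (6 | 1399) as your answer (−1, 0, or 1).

Pull out 2: since 1399 ≡ 7 (mod 8), (2/1399) = +1.
Reciprocity: 3 ≡ 3 and 1399 ≡ 3 (mod 4), so (3/1399) = −(1399/3).
Reduce top mod 3: now compute (1/3).
Reached (1/3) = 1. Collecting the sign flips along the way, the symbol is -1.

-1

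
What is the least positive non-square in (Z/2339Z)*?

(2/2339) = −1, so 2 is the smallest positive non-residue mod 2339.

2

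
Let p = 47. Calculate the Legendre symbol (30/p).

-1

Pull out 2: since 47 ≡ 7 (mod 8), (2/47) = +1.
Reciprocity: 15 ≡ 3 and 47 ≡ 3 (mod 4), so (15/47) = −(47/15).
Reduce top mod 15: now compute (2/15).
Pull out 2: since 15 ≡ 7 (mod 8), (2/15) = +1.
Reached (1/15) = 1. Collecting the sign flips along the way, the symbol is -1.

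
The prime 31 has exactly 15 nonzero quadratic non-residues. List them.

3,6,11,12,13,15,17,21,22,23,24,26,27,29,30

Square k = 1,…,15 (k and 31−k give the same square):
1²=1, 2²=4, 3²=9, 4²=16, 5²=25, 6²≡5, 7²≡18, 8²≡2, 9²≡19, 10²≡7, 11²≡28, 12²≡20, 13²≡14, 14²≡10, 15²≡8 (mod 31).
The residues are {1, 2, 4, 5, 7, 8, 9, 10, 14, 16, 18, 19, 20, 25, 28}; the non-residues are the remaining 15 nonzero classes.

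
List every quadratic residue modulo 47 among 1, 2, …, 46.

Square k = 1,…,23 (k and 47−k give the same square):
1²=1, 2²=4, 3²=9, 4²=16, 5²=25, 6²=36, 7²≡2, 8²≡17, 9²≡34, 10²≡6, 11²≡27, 12²≡3, 13²≡28, 14²≡8, 15²≡37, 16²≡21, 17²≡7, 18²≡42, 19²≡32, 20²≡24, 21²≡18, 22²≡14, 23²≡12 (mod 47).
So the quadratic residues mod 47 are {1, 2, 3, 4, 6, 7, 8, 9, 12, 14, 16, 17, 18, 21, 24, 25, 27, 28, 32, 34, 36, 37, 42}.

1, 2, 3, 4, 6, 7, 8, 9, 12, 14, 16, 17, 18, 21, 24, 25, 27, 28, 32, 34, 36, 37, 42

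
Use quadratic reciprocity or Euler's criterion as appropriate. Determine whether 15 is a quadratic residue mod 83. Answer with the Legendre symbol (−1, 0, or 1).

-1

Reciprocity: 15 ≡ 3 and 83 ≡ 3 (mod 4), so (15/83) = −(83/15).
Reduce top mod 15: now compute (8/15).
Pull out 2^3: since 15 ≡ 7 (mod 8), (2/15) = +1, so (2/15)^3 = +1.
Reached (1/15) = 1. Collecting the sign flips along the way, the symbol is -1.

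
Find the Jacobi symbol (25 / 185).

0

Reciprocity: 25 ≡ 1 and 185 ≡ 1 (mod 4), so (25/185) = +(185/25).
Reduce top mod 25: now compute (10/25).
Pull out 2: since 25 ≡ 1 (mod 8), (2/25) = +1.
Reciprocity: 5 ≡ 1 and 25 ≡ 1 (mod 4), so (5/25) = +(25/5).
Reduce top mod 5: now compute (0/5).
Top reduces to 0: gcd > 1, so the symbol is 0.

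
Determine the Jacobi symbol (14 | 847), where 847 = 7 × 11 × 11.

0

Pull out 2: since 847 ≡ 7 (mod 8), (2/847) = +1.
Reciprocity: 7 ≡ 3 and 847 ≡ 3 (mod 4), so (7/847) = −(847/7).
Reduce top mod 7: now compute (0/7).
Top reduces to 0: gcd > 1, so the symbol is 0.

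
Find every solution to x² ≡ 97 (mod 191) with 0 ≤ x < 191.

80, 111

Since 191 ≡ 3 (mod 4), a square root of 97 is 97^((191+1)/4) = 97^48 mod 191.
Repeated squaring: 97^2≡50, 97^4≡17, 97^8≡98, 97^16≡54, 97^32≡51 (mod 191).
97^48 = 97^(32+16) ≡ 80 (mod 191).
Check: 80² = 6400 ≡ 97 (mod 191). The two roots are 80 and 111.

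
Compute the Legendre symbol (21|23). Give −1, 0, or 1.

Euler's criterion: (21/23) ≡ 21^11 (mod 23).
21^2 ≡ 4 (mod 23)
21^4 ≡ 16 (mod 23)
21^8 ≡ 3 (mod 23)
21^11 = 21^(8+2+1) ≡ 22 (mod 23).
Result is 22 ≡ −1, so (21/23) = −1.

-1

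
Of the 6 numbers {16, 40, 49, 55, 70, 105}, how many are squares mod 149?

(16/149) = +1 → QR.
(40/149) = -1 → non-residue.
(49/149) = +1 → QR.
(55/149) = -1 → non-residue.
(70/149) = -1 → non-residue.
(105/149) = -1 → non-residue.
Total quadratic residues among the 6: 2.

2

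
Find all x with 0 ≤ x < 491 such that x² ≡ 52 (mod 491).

225, 266

Since 491 ≡ 3 (mod 4), a square root of 52 is 52^((491+1)/4) = 52^123 mod 491.
Repeated squaring: 52^2≡249, 52^4≡135, 52^8≡58, 52^16≡418, 52^32≡419, 52^64≡274 (mod 491).
52^123 = 52^(64+32+16+8+2+1) ≡ 225 (mod 491).
Check: 225² = 50625 ≡ 52 (mod 491). The two roots are 225 and 266.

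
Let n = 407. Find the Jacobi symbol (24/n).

1

Pull out 2^3: since 407 ≡ 7 (mod 8), (2/407) = +1, so (2/407)^3 = +1.
Reciprocity: 3 ≡ 3 and 407 ≡ 3 (mod 4), so (3/407) = −(407/3).
Reduce top mod 3: now compute (2/3).
Pull out 2: since 3 ≡ 3 (mod 8), (2/3) = -1.
Reached (1/3) = 1. Collecting the sign flips along the way, the symbol is +1.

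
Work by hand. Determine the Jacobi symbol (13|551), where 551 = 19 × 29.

Reciprocity: 13 ≡ 1 and 551 ≡ 3 (mod 4), so (13/551) = +(551/13).
Reduce top mod 13: now compute (5/13).
Reciprocity: 5 ≡ 1 and 13 ≡ 1 (mod 4), so (5/13) = +(13/5).
Reduce top mod 5: now compute (3/5).
Reciprocity: 3 ≡ 3 and 5 ≡ 1 (mod 4), so (3/5) = +(5/3).
Reduce top mod 3: now compute (2/3).
Pull out 2: since 3 ≡ 3 (mod 8), (2/3) = -1.
Reached (1/3) = 1. Collecting the sign flips along the way, the symbol is -1.

-1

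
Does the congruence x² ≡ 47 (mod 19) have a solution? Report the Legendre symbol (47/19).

1

Euler's criterion: (47/19) ≡ 9^9 (mod 19).
9^2 ≡ 5 (mod 19)
9^4 ≡ 6 (mod 19)
9^8 ≡ 17 (mod 19)
9^9 = 9^(8+1) ≡ 1 (mod 19).
Result is 1, so (47/19) = 1.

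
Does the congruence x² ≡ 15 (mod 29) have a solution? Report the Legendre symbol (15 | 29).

-1

Euler's criterion: (15/29) ≡ 15^14 (mod 29).
15^2 ≡ 22 (mod 29)
15^4 ≡ 20 (mod 29)
15^8 ≡ 23 (mod 29)
15^14 = 15^(8+4+2) ≡ 28 (mod 29).
Result is 28 ≡ −1, so (15/29) = −1.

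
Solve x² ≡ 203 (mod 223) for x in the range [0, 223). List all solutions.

42, 181

Since 223 ≡ 3 (mod 4), a square root of 203 is 203^((223+1)/4) = 203^56 mod 223.
Repeated squaring: 203^2≡177, 203^4≡109, 203^8≡62, 203^16≡53, 203^32≡133 (mod 223).
203^56 = 203^(32+16+8) ≡ 181 (mod 223).
Check: 181² = 32761 ≡ 203 (mod 223). The two roots are 42 and 181.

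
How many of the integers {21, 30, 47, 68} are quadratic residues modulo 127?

(21/127) = +1 → QR.
(30/127) = +1 → QR.
(47/127) = +1 → QR.
(68/127) = +1 → QR.
Total quadratic residues among the 4: 4.

4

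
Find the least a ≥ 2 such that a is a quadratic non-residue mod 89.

3

(2/89) = +1, so 2 is a residue.
(3/89) = −1, so 3 is the smallest positive non-residue mod 89.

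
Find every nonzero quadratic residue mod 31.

Square k = 1,…,15 (k and 31−k give the same square):
1²=1, 2²=4, 3²=9, 4²=16, 5²=25, 6²≡5, 7²≡18, 8²≡2, 9²≡19, 10²≡7, 11²≡28, 12²≡20, 13²≡14, 14²≡10, 15²≡8 (mod 31).
So the quadratic residues mod 31 are {1, 2, 4, 5, 7, 8, 9, 10, 14, 16, 18, 19, 20, 25, 28}.

1, 2, 4, 5, 7, 8, 9, 10, 14, 16, 18, 19, 20, 25, 28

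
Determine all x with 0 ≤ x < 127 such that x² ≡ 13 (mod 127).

34, 93

Since 127 ≡ 3 (mod 4), a square root of 13 is 13^((127+1)/4) = 13^32 mod 127.
Repeated squaring: 13^2≡42, 13^4≡113, 13^8≡69, 13^16≡62, 13^32≡34 (mod 127).
13^32 = 13^(32) ≡ 34 (mod 127).
Check: 34² = 1156 ≡ 13 (mod 127). The two roots are 34 and 93.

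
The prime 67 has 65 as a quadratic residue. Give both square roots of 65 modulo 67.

20, 47

Since 67 ≡ 3 (mod 4), a square root of 65 is 65^((67+1)/4) = 65^17 mod 67.
Repeated squaring: 65^2≡4, 65^4≡16, 65^8≡55, 65^16≡10 (mod 67).
65^17 = 65^(16+1) ≡ 47 (mod 67).
Check: 47² = 2209 ≡ 65 (mod 67). The two roots are 20 and 47.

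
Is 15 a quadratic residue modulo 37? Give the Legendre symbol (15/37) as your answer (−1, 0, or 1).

-1

Euler's criterion: (15/37) ≡ 15^18 (mod 37).
15^2 ≡ 3 (mod 37)
15^4 ≡ 9 (mod 37)
15^8 ≡ 7 (mod 37)
15^16 ≡ 12 (mod 37)
15^18 = 15^(16+2) ≡ 36 (mod 37).
Result is 36 ≡ −1, so (15/37) = −1.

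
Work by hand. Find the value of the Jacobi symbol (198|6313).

Pull out 2: since 6313 ≡ 1 (mod 8), (2/6313) = +1.
Reciprocity: 99 ≡ 3 and 6313 ≡ 1 (mod 4), so (99/6313) = +(6313/99).
Reduce top mod 99: now compute (76/99).
Pull out 2^2: since 99 ≡ 3 (mod 8), (2/99) = -1, so (2/99)^2 = +1.
Reciprocity: 19 ≡ 3 and 99 ≡ 3 (mod 4), so (19/99) = −(99/19).
Reduce top mod 19: now compute (4/19).
Pull out 2^2: since 19 ≡ 3 (mod 8), (2/19) = -1, so (2/19)^2 = +1.
Reached (1/19) = 1. Collecting the sign flips along the way, the symbol is -1.

-1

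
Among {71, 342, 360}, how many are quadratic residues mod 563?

(71/563) = +1 → QR.
(342/563) = -1 → non-residue.
(360/563) = +1 → QR.
Total quadratic residues among the 3: 2.

2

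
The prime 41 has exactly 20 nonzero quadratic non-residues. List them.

Square k = 1,…,20 (k and 41−k give the same square):
1²=1, 2²=4, 3²=9, 4²=16, 5²=25, 6²=36, 7²≡8, 8²≡23, 9²≡40, 10²≡18, 11²≡39, 12²≡21, 13²≡5, 14²≡32, 15²≡20, 16²≡10, 17²≡2, 18²≡37, 19²≡33, 20²≡31 (mod 41).
The residues are {1, 2, 4, 5, 8, 9, 10, 16, 18, 20, 21, 23, 25, 31, 32, 33, 36, 37, 39, 40}; the non-residues are the remaining 20 nonzero classes.

3, 6, 7, 11, 12, 13, 14, 15, 17, 19, 22, 24, 26, 27, 28, 29, 30, 34, 35, 38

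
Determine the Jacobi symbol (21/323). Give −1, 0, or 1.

-1

Reciprocity: 21 ≡ 1 and 323 ≡ 3 (mod 4), so (21/323) = +(323/21).
Reduce top mod 21: now compute (8/21).
Pull out 2^3: since 21 ≡ 5 (mod 8), (2/21) = -1, so (2/21)^3 = -1.
Reached (1/21) = 1. Collecting the sign flips along the way, the symbol is -1.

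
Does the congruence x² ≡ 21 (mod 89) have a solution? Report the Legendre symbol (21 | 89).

Reciprocity: 21 ≡ 1 and 89 ≡ 1 (mod 4), so (21/89) = +(89/21).
Reduce top mod 21: now compute (5/21).
Reciprocity: 5 ≡ 1 and 21 ≡ 1 (mod 4), so (5/21) = +(21/5).
Reduce top mod 5: now compute (1/5).
Reached (1/5) = 1. Collecting the sign flips along the way, the symbol is +1.

1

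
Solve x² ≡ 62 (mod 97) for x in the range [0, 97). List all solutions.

97 ≡ 1 (mod 4), so we find a root by search.
Trying successive values, 16² = 256 ≡ 62 (mod 97). The other root is 97 − 16 = 81.

16, 81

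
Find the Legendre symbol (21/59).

Reciprocity: 21 ≡ 1 and 59 ≡ 3 (mod 4), so (21/59) = +(59/21).
Reduce top mod 21: now compute (17/21).
Reciprocity: 17 ≡ 1 and 21 ≡ 1 (mod 4), so (17/21) = +(21/17).
Reduce top mod 17: now compute (4/17).
Pull out 2^2: since 17 ≡ 1 (mod 8), (2/17) = +1, so (2/17)^2 = +1.
Reached (1/17) = 1. Collecting the sign flips along the way, the symbol is +1.

1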